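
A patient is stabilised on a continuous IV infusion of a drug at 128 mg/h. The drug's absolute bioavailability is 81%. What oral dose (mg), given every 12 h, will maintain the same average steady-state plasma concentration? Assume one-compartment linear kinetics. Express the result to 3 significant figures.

1900 mg

To maintain the same Css, the systemic dosing rate must be unchanged: F·D/τ = infusion rate.
D = rate × τ / F = 128 × 12 / 0.81 = 1896 mg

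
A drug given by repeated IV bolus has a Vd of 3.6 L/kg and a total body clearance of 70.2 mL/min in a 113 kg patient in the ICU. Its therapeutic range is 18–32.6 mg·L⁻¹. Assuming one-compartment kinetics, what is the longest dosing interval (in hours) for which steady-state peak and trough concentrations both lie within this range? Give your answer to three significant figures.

Vd(total) = 113 kg × 3.6 L/kg = 406.8 L
CL = 70.2 mL/min × 60/1000 = 4.212 L/h
k = CL / Vd = 4.212 / 406.8 = 0.01035 h⁻¹
Between IV bolus doses, concentration decays as C = C₀·e^(−kτ), so C_peak/C_trough = e^(kτ).
τ_max = ln(C_peak/C_trough) / k = ln(32.6/18) / 0.01035 = 0.5939 / 0.01035 = 57.38 h

57.4 h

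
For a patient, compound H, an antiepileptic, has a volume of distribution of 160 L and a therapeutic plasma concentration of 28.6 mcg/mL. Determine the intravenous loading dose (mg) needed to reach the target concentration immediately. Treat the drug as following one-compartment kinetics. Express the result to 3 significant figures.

4580 mg

The loading dose fills Vd to the target concentration.
LD = Vd × C = 160.0 × 28.60 = 4576 mg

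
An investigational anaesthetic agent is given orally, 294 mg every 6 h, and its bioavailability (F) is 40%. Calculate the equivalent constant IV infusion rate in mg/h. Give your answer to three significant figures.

Equivalent systemic input: infusion rate = F·D/τ.
Rate = 0.4 × 294 / 6 = 19.60 mg/h

19.6 mg/h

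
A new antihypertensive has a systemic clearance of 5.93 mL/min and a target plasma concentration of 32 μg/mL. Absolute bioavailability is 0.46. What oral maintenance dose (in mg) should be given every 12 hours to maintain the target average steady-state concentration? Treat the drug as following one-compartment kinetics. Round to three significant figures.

297 mg

CL = 5.93 mL/min = 5.93 × 0.06 = 0.3558 L/h
D = CL × Css × τ / F = 0.3558 × 32 × 12 / 0.46 = 297.0 mg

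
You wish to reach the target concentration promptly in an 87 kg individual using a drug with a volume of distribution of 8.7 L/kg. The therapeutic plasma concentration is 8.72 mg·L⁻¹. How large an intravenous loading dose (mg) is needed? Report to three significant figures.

Vd(total) = 87 kg × 8.7 L/kg = 756.9 L
The loading dose fills Vd to the target concentration.
LD = Vd × C = 756.9 × 8.720 = 6600 mg

6600 mg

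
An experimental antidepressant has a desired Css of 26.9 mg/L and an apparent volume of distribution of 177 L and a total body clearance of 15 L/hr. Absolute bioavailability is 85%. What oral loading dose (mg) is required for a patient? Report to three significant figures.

5600 mg

The loading dose fills Vd to the target concentration; clearance is irrelevant here.
LD = Vd × C / F = 177.0 × 26.90 / 0.85 = 5602 mg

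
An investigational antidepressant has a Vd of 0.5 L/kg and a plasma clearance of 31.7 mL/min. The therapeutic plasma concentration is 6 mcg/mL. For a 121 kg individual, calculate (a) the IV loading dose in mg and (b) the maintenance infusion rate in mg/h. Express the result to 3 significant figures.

(a) 363 mg; (b) 11.4 mg/h

Vd = 0.5 L/kg × 121 kg = 60.50 L
LD = Vd · C_target = 60.50 × 6 = 363.0 mg
Convert clearance: 31.7 mL/min × 60 min/h ÷ 1000 mL/L = 1.902 L/h
Maintenance: replace elimination → rate = CL × Css = 1.902 × 6 = 11.41 mg/h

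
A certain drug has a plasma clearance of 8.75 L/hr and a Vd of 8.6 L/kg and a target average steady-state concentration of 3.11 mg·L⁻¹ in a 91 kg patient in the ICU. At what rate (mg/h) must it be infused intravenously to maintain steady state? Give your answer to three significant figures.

Rate = CL × Css = 8.750 × 3.11 = 27.21 mg/h

27.2 mg/h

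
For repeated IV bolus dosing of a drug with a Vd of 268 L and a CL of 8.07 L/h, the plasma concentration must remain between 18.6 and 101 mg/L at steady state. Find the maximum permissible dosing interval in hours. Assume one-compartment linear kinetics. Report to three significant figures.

56.2 h

k = CL / Vd = 8.070 / 268.0 = 0.03011 h⁻¹
Between IV bolus doses, concentration decays as C = C₀·e^(−kτ), so C_peak/C_trough = e^(kτ).
τ_max = ln(C_peak/C_trough) / k = ln(101/18.6) / 0.03011 = 1.692 / 0.03011 = 56.19 h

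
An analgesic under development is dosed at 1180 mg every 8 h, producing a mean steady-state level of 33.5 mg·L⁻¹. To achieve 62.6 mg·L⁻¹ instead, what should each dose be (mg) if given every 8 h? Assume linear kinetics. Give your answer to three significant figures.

For first-order elimination, Css ∝ F·D/(CL·τ); F and CL are unchanged, so Css ∝ D/τ.
D₂ = D₁ × (Css,target / Css,current) = 1180 × 62.6/33.5 = 2205 mg

2210 mg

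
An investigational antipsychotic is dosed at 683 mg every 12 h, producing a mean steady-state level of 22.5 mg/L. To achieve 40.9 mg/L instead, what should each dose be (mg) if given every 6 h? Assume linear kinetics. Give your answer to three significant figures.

621 mg

With linear kinetics, Css is proportional to dose rate (D/τ) at fixed clearance.
D₂ = D₁ × (Css,target / Css,current) × (τ₂/τ₁) = 683 × (40.9/22.5) × (6/12) = 620.8 mg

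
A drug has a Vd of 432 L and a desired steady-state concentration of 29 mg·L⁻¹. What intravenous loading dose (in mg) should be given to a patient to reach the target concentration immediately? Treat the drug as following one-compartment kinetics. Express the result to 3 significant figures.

12500 mg

LD = Vd × C = 432.0 × 29.00 = 12530 mg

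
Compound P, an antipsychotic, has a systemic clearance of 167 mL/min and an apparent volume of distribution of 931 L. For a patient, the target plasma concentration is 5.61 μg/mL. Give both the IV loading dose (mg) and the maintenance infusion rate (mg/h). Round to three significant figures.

(a) 5220 mg; (b) 56.2 mg/h

LD = Vd · C_target = 931.0 × 5.61 = 5223 mg
CL = 167 mL/min = 167 × 0.06 = 10.02 L/h
Maintenance infusion rate = CL × Css = 10.02 × 5.61 = 56.21 mg/h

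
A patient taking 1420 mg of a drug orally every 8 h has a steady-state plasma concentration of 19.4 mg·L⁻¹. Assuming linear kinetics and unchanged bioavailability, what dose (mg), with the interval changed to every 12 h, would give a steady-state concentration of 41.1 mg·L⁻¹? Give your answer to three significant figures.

4510 mg

For first-order elimination, Css ∝ F·D/(CL·τ); F and CL are unchanged, so Css ∝ D/τ.
D₂ = D₁ × (Css,target / Css,current) × (τ₂/τ₁) = 1420 × (41.1/19.4) × (12/8) = 4513 mg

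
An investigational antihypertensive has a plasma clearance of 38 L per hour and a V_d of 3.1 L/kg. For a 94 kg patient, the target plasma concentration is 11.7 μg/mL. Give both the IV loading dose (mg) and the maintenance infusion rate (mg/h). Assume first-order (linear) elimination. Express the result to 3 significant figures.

(a) 3410 mg; (b) 445 mg/h

Vd(total) = 94 kg × 3.1 L/kg = 291.4 L
LD = Vd · C_target = 291.4 × 11.7 = 3409 mg
Maintenance infusion rate = CL × Css = 38.00 × 11.7 = 444.6 mg/h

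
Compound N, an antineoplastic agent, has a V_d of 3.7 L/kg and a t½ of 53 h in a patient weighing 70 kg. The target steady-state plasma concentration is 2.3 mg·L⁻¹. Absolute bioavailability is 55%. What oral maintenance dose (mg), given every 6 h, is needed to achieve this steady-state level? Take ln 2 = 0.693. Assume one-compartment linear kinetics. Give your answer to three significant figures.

85.0 mg

Vd = 3.7 L/kg × 70 kg = 259.0 L
CL = 0.693 × Vd / t½ = 0.693 × 259.0 / 53 = 3.387 L/h
D = CL × Css × τ / F = 3.387 × 2.3 × 6 / 0.55 = 84.98 mg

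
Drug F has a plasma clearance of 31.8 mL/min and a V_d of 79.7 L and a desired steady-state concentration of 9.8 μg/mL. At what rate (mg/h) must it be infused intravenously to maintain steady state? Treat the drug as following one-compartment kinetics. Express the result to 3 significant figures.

Convert clearance: 31.8 mL/min × 60 min/h ÷ 1000 mL/L = 1.908 L/h
Maintenance depends on clearance, not Vd — rate in must match rate out.
Infusion rate = CL · Css = 1.908 L/h × 9.8 mg/L = 18.70 mg/h

18.7 mg/h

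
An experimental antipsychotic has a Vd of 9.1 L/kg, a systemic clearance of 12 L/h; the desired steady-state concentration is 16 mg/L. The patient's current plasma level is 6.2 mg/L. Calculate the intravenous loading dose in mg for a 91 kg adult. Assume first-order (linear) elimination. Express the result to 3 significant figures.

8120 mg

Vd = 9.1 L/kg × 91 kg = 828.1 L
The loading dose fills Vd to the target concentration.
Concentration deficit ΔC = 16 − 6.2 = 9.800 mg/L
LD = Vd × ΔC = 828.1 × 9.800 = 8115 mg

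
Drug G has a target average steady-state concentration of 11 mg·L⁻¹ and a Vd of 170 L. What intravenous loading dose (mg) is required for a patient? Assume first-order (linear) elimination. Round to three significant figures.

LD = Vd × C = 170.0 × 11.00 = 1870 mg

1870 mg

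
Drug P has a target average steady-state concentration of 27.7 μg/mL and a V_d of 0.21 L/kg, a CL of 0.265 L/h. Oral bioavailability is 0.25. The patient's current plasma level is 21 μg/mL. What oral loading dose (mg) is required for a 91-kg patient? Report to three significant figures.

512 mg

Vd = 0.21 L/kg × 91 kg = 19.11 L
Concentration deficit ΔC = 27.7 − 21 = 6.700 mg/L
LD = Vd × ΔC / F = 19.11 × 6.700 / 0.25 = 512.1 mg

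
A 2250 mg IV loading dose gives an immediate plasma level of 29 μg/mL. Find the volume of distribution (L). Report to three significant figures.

Immediately after an IV bolus, C₀ = Dose / Vd, so Vd = Dose / C₀.
Vd = 2250 / 29 = 77.59 L

77.6 L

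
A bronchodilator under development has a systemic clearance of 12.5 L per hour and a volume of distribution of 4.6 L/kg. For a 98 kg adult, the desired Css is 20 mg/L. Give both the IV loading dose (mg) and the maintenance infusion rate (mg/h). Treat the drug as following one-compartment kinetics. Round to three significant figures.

Total Vd = 4.6 × 98 = 450.8 L
Loading dose = Vd × C = 450.8 × 20 = 9016 mg
Maintenance: replace elimination → rate = CL × Css = 12.50 × 20 = 250.0 mg/h

(a) 9020 mg; (b) 250 mg/h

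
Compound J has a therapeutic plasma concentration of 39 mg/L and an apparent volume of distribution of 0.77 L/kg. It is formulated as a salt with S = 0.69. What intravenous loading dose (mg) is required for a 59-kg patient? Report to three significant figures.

Vd(total) = 59 kg × 0.77 L/kg = 45.43 L
The loading dose fills Vd to the target concentration.
LD = Vd × C / S = 45.43 × 39.00 / 0.69 = 2568 mg

2570 mg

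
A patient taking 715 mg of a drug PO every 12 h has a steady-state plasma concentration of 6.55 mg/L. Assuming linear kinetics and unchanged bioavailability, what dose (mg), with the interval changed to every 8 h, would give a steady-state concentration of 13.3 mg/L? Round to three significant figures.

968 mg

For first-order elimination, Css ∝ F·D/(CL·τ); F and CL are unchanged, so Css ∝ D/τ.
D₂ = D₁ × (Css,target / Css,current) × (τ₂/τ₁) = 715 × (13.3/6.55) × (8/12) = 967.9 mg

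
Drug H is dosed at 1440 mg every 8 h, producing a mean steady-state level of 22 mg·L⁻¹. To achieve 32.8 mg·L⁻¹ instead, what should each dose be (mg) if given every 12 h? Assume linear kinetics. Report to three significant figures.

3220 mg

With linear kinetics, Css is proportional to dose rate (D/τ) at fixed clearance.
D₂ = D₁ × (Css,target / Css,current) × (τ₂/τ₁) = 1440 × (32.8/22) × (12/8) = 3220 mg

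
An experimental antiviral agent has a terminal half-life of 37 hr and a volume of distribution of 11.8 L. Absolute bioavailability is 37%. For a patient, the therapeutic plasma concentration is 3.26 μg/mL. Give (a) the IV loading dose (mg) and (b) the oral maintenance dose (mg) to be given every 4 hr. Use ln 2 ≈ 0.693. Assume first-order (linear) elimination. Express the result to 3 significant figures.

LD = Vd × C = 11.80 × 3.26 = 38.47 mg
CL = 0.693 × Vd / t½ = 0.693 × 11.80 / 37 = 0.2210 L/h
D = CL × Css × τ / F = 0.2210 × 3.26 × 4 / 0.37 = 7.789 mg

(a) 38.5 mg; (b) 7.79 mg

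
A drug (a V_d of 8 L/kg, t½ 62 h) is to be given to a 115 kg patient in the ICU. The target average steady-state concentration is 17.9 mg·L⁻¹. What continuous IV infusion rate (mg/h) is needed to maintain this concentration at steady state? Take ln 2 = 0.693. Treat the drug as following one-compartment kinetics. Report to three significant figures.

184 mg/h

Total Vd = 8 × 115 = 920.0 L
CL = ln 2 · Vd / t½ = 0.693 × 920.0 / 62 = 10.28 L/h
Infusion rate = CL × Css = 10.28 × 17.9 = 184.0 mg/h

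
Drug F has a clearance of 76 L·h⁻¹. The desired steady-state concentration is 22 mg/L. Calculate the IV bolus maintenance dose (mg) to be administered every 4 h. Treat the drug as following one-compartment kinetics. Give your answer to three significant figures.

D = CL × Css × τ = 76.00 × 22 × 4 = 6688 mg

6690 mg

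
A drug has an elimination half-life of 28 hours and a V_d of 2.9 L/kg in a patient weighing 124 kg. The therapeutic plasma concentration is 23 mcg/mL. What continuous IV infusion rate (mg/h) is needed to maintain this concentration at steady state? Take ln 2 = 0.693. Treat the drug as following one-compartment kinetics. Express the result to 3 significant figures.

Vd = 2.9 L/kg × 124 kg = 359.6 L
k = 0.693/28 = 0.02475 h⁻¹, so CL = k·Vd = 0.02475 × 359.6 = 8.900 L/h
Infusion rate = CL × Css = 8.900 × 23 = 204.7 mg/h

205 mg/h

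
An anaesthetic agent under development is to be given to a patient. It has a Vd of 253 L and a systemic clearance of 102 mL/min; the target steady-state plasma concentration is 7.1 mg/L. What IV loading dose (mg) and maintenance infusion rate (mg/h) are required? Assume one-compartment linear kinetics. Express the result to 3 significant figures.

LD = Vd · C_target = 253.0 × 7.1 = 1796 mg
CL = 102 mL/min × 60/1000 = 6.120 L/h
Maintenance infusion rate = CL × Css = 6.120 × 7.1 = 43.45 mg/h

(a) 1800 mg; (b) 43.5 mg/h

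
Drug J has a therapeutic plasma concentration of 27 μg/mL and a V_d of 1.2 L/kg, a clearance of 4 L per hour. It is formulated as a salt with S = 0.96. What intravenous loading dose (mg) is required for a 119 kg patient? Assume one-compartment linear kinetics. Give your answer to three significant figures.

4020 mg

Total Vd = 1.2 × 119 = 142.8 L
LD is governed by Vd — clearance does not enter the loading-dose calculation.
LD = Vd × C / S = 142.8 × 27.00 / 0.96 = 4016 mg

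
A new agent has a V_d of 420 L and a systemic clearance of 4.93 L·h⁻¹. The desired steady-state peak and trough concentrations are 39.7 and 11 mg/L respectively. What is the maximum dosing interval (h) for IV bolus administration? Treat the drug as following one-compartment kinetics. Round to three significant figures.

k = CL / Vd = 4.930 / 420.0 = 0.01174 h⁻¹
Between IV bolus doses, concentration decays as C = C₀·e^(−kτ), so C_peak/C_trough = e^(kτ).
τ_max = ln(C_peak/C_trough) / k = ln(39.7/11) / 0.01174 = 1.283 / 0.01174 = 109.3 h

109 h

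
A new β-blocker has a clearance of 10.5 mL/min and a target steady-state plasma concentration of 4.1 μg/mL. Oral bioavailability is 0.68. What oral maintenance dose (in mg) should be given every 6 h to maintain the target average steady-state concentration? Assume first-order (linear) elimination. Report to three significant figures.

CL = 10.5 mL/min × 60/1000 = 0.6300 L/h
At steady state, dose per interval replaces the amount cleared in that interval: F·D/τ = CL·Css.
D = CL × Css × τ / F = 0.6300 × 4.1 × 6 / 0.68 = 22.79 mg

22.8 mg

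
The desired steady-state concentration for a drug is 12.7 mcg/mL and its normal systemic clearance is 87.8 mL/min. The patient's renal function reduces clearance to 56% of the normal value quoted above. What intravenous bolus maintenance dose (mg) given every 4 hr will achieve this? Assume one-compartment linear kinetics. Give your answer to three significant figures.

150 mg

CL = 87.8 mL/min = 87.8 × 0.06 = 5.268 L/h
Patient clearance = 0.56 × 5.268 = 2.950 L/h
D = CL × Css × τ = 2.950 × 12.7 × 4 = 149.9 mg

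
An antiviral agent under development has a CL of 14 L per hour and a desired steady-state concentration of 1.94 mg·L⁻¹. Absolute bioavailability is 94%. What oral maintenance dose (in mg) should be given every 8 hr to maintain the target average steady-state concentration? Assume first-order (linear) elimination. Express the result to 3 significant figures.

231 mg

D = CL × Css × τ / F = 14.00 × 1.94 × 8 / 0.94 = 231.1 mg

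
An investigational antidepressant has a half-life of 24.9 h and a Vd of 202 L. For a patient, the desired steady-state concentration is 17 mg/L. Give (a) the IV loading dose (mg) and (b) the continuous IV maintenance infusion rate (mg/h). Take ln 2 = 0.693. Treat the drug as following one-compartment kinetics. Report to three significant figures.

(a) 3430 mg; (b) 95.6 mg/h

LD = Vd × C = 202.0 × 17 = 3434 mg
CL = 0.693 × Vd / t½ = 0.693 × 202.0 / 24.9 = 5.622 L/h
Infusion rate = CL × Css = 5.622 × 17 = 95.57 mg/h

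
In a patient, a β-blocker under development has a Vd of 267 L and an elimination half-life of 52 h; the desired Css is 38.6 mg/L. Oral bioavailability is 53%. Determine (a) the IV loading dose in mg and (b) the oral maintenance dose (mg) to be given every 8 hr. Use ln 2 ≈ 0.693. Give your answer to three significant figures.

LD = Vd × C = 267.0 × 38.6 = 10310 mg
CL = 0.693 × Vd / t½ = 0.693 × 267.0 / 52 = 3.558 L/h
D = CL × Css × τ / F = 3.558 × 38.6 × 8 / 0.53 = 2073 mg

(a) 10300 mg; (b) 2070 mg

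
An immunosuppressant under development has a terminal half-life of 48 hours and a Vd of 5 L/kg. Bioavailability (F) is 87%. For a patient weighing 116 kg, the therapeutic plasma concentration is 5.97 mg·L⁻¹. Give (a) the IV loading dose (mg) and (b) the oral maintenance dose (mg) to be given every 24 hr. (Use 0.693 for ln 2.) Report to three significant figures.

Total Vd = 5 × 116 = 580.0 L
LD = Vd × C = 580.0 × 5.97 = 3463 mg
CL = 0.693 × Vd / t½ = 0.693 × 580.0 / 48 = 8.374 L/h
D = CL × Css × τ / F = 8.374 × 5.97 × 24 / 0.87 = 1379 mg

(a) 3460 mg; (b) 1380 mg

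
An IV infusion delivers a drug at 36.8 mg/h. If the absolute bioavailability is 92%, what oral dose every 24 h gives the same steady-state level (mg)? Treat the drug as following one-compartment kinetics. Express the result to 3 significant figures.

960 mg

To maintain the same Css, the systemic dosing rate must be unchanged: F·D/τ = infusion rate.
D = rate × τ / F = 36.8 × 24 / 0.92 = 960.0 mg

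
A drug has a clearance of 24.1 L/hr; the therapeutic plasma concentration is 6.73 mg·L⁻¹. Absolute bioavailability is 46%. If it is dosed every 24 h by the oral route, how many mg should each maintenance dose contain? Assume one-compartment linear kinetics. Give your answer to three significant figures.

D = CL × Css × τ / F = 24.10 × 6.73 × 24 / 0.46 = 8462 mg

8460 mg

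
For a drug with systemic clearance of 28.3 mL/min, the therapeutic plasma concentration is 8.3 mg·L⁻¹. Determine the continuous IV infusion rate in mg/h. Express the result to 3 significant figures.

Convert clearance: 28.3 mL/min × 60 min/h ÷ 1000 mL/L = 1.698 L/h
Rate = CL × Css = 1.698 × 8.3 = 14.09 mg/h

14.1 mg/h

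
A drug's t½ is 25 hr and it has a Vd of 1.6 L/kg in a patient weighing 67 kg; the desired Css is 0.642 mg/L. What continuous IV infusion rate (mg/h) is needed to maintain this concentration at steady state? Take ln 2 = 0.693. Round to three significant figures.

1.91 mg/h

Vd = 1.6 L/kg × 67 kg = 107.2 L
k = 0.693/25 = 0.02772 h⁻¹, so CL = k·Vd = 0.02772 × 107.2 = 2.972 L/h
Infusion rate = CL × Css = 2.972 × 0.642 = 1.908 mg/h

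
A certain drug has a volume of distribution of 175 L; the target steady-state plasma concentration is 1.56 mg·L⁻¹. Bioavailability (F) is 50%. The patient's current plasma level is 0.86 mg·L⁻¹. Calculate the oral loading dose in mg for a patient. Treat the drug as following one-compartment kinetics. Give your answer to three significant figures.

The loading dose fills Vd to the target concentration.
Concentration deficit ΔC = 1.56 − 0.86 = 0.7000 mg/L
LD = Vd × ΔC / F = 175.0 × 0.7000 / 0.5 = 245.0 mg

245 mg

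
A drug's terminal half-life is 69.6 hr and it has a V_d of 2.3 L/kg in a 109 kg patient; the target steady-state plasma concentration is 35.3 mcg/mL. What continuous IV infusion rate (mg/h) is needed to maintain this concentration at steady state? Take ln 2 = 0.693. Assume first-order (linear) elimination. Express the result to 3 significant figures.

88.1 mg/h

Vd = 2.3 L/kg × 109 kg = 250.7 L
k = 0.693/69.6 = 0.009957 h⁻¹, so CL = k·Vd = 0.009957 × 250.7 = 2.496 L/h
Infusion rate = CL × Css = 2.496 × 35.3 = 88.11 mg/h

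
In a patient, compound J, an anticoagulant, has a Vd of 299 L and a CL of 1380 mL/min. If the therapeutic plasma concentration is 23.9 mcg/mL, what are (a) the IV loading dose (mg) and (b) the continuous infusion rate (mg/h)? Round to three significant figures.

Loading dose = Vd × C = 299.0 × 23.9 = 7146 mg
CL = 1380 mL/min × 60/1000 = 82.80 L/h
Infusion rate = 82.80 L/h × 23.9 mg/L = 1979 mg/h

(a) 7150 mg; (b) 1980 mg/h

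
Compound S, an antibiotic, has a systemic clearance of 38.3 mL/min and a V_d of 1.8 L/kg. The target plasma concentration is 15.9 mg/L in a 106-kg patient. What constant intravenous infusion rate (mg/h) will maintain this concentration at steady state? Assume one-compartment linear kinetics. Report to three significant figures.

CL = 38.3 mL/min × 60/1000 = 2.298 L/h
Maintenance depends on clearance, not Vd — rate in must match rate out.
R₀ = 2.298 × 15.9 = 36.54 mg/h

36.5 mg/h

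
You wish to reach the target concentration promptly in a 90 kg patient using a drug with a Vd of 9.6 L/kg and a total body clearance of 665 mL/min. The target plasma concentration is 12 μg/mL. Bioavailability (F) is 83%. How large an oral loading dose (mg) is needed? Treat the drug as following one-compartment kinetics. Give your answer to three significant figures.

Vd = 9.6 L/kg × 90 kg = 864.0 L
LD = Vd × C / F = 864.0 × 12.00 / 0.83 = 12490 mg

12500 mg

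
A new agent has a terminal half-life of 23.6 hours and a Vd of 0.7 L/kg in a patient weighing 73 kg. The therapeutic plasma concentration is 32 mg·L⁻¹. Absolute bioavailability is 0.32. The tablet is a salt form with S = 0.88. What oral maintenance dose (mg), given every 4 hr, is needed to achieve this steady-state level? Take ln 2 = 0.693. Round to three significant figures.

Vd = 0.7 L/kg × 73 kg = 51.10 L
CL = 0.693 × Vd / t½ = 0.693 × 51.10 / 23.6 = 1.501 L/h
D = CL × Css × τ / F / S = 1.501 × 32 × 4 / 0.32 / 0.88 = 682.3 mg

682 mg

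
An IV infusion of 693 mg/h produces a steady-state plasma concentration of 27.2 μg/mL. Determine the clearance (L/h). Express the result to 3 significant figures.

At steady state, infusion rate = CL × Css, so CL = rate / Css.
CL = 693 / 27.2 = 25.48 L/h

25.5 L/h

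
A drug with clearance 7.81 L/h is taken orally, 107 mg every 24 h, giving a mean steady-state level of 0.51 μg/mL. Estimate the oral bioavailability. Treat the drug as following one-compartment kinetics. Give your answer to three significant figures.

0.893

F·D/τ = CL·Css at steady state → F = CL·Css·τ / D.
F = 7.81 × 0.51 × 24 / 107 = 0.893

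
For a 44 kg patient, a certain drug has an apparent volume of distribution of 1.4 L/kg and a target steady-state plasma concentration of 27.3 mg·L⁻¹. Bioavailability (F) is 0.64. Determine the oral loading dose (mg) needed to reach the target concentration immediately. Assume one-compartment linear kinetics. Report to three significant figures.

Vd = 1.4 L/kg × 44 kg = 61.60 L
The loading dose fills Vd to the target concentration.
LD = Vd × C / F = 61.60 × 27.30 / 0.64 = 2628 mg

2630 mg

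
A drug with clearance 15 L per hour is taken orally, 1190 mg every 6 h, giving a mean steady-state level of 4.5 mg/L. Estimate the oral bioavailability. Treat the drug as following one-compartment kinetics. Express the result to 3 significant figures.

0.340

F·D/τ = CL·Css at steady state → F = CL·Css·τ / D.
F = 15 × 4.5 × 6 / 1190 = 0.340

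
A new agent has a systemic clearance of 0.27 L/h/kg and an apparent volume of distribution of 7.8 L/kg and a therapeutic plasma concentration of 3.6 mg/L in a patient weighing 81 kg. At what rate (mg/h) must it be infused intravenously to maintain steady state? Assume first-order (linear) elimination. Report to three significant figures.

CL = 0.27 L/h/kg × 81 kg = 21.87 L/h
R₀ = 21.87 × 3.6 = 78.73 mg/h

78.7 mg/h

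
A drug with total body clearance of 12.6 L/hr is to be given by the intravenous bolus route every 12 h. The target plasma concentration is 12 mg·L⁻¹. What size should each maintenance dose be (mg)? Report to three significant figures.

1810 mg

At steady state, dose per interval replaces the amount cleared in that interval: D/τ = CL·Css.
D = CL × Css × τ = 12.60 × 12 × 12 = 1814 mg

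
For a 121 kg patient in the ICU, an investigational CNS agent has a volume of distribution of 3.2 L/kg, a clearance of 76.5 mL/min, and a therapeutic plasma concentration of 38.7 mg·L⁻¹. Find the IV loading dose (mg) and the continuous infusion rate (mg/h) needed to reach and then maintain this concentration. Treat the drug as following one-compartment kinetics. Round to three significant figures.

(a) 15000 mg; (b) 178 mg/h

Total Vd = 3.2 × 121 = 387.2 L
Loading dose = Vd × C = 387.2 × 38.7 = 14980 mg
CL = 76.5 mL/min = 76.5 × 0.06 = 4.590 L/h
Maintenance infusion rate = CL × Css = 4.590 × 38.7 = 177.6 mg/h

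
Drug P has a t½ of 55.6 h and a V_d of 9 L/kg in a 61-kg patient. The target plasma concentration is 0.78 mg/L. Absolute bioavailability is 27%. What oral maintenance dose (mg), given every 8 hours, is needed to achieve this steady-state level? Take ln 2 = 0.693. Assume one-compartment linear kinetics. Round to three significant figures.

158 mg

Total Vd = 9 × 61 = 549.0 L
CL = ln 2 · Vd / t½ = 0.693 × 549.0 / 55.6 = 6.843 L/h
D = CL × Css × τ / F = 6.843 × 0.78 × 8 / 0.27 = 158.1 mg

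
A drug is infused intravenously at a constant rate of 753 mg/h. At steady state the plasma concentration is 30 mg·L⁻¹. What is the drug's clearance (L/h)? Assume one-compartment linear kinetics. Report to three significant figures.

At steady state, infusion rate = CL × Css, so CL = rate / Css.
CL = 753 / 30 = 25.10 L/h

25.1 L/h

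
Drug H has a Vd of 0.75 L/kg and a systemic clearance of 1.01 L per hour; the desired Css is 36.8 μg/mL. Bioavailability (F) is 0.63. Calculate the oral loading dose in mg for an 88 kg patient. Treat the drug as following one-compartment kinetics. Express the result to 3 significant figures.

Total Vd = 0.75 × 88 = 66.00 L
LD = Vd × C / F = 66.00 × 36.80 / 0.63 = 3855 mg

3860 mg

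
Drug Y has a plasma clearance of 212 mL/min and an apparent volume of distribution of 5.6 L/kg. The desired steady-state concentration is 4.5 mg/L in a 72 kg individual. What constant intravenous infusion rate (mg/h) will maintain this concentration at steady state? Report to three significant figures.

57.2 mg/h

CL = 212 mL/min × 60/1000 = 12.72 L/h
Maintenance depends on clearance, not Vd — rate in must match rate out.
Rate = CL × Css = 12.72 × 4.5 = 57.24 mg/h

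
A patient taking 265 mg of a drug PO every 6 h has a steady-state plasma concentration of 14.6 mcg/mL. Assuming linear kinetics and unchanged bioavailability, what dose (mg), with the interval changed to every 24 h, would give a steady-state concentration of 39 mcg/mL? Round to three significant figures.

For first-order elimination, Css ∝ F·D/(CL·τ); F and CL are unchanged, so Css ∝ D/τ.
D₂ = D₁ × (Css,target / Css,current) × (τ₂/τ₁) = 265 × (39/14.6) × (24/6) = 2832 mg

2830 mg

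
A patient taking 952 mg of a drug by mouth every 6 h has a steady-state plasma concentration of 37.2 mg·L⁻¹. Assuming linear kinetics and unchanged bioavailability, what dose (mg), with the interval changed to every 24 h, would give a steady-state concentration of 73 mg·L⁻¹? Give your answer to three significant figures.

For first-order elimination, Css ∝ F·D/(CL·τ); F and CL are unchanged, so Css ∝ D/τ.
D₂ = D₁ × (Css,target / Css,current) × (τ₂/τ₁) = 952 × (73/37.2) × (24/6) = 7473 mg

7470 mg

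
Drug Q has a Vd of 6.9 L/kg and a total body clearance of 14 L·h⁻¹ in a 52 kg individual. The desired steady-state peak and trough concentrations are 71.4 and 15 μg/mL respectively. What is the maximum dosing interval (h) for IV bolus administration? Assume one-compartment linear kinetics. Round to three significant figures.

40.0 h

Vd = 6.9 L/kg × 52 kg = 358.8 L
k = CL / Vd = 14.00 / 358.8 = 0.03902 h⁻¹
Between IV bolus doses, concentration decays as C = C₀·e^(−kτ), so C_peak/C_trough = e^(kτ).
τ_max = ln(C_peak/C_trough) / k = ln(71.4/15) / 0.03902 = 1.560 / 0.03902 = 39.98 h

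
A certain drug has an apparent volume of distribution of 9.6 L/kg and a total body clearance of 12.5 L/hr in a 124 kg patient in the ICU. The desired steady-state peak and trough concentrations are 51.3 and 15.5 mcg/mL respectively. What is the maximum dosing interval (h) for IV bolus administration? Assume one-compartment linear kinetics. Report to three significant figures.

Vd(total) = 124 kg × 9.6 L/kg = 1190 L
k = CL / Vd = 12.50 / 1190 = 0.01050 h⁻¹
Between IV bolus doses, concentration decays as C = C₀·e^(−kτ), so C_peak/C_trough = e^(kτ).
τ_max = ln(C_peak/C_trough) / k = ln(51.3/15.5) / 0.01050 = 1.197 / 0.01050 = 114.0 h

114 h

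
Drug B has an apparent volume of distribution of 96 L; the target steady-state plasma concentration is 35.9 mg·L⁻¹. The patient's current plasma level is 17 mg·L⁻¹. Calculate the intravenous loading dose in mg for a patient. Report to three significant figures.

Concentration deficit ΔC = 35.9 − 17 = 18.90 mg/L
LD = Vd × ΔC = 96.00 × 18.90 = 1814 mg

1810 mg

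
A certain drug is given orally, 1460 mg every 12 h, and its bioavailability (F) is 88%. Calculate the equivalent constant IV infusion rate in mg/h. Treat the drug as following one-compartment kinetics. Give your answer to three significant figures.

Equivalent systemic input: infusion rate = F·D/τ.
Rate = 0.88 × 1460 / 12 = 107.1 mg/h

107 mg/h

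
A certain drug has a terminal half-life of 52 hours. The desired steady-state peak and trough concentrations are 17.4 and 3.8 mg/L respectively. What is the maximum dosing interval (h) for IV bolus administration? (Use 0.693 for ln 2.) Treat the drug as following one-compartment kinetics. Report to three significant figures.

114 h

k = 0.693 / t½ = 0.693 / 52 = 0.01333 h⁻¹
Between IV bolus doses, concentration decays as C = C₀·e^(−kτ), so C_peak/C_trough = e^(kτ).
τ_max = ln(C_peak/C_trough) / k = ln(17.4/3.8) / 0.01333 = 1.521 / 0.01333 = 114.1 h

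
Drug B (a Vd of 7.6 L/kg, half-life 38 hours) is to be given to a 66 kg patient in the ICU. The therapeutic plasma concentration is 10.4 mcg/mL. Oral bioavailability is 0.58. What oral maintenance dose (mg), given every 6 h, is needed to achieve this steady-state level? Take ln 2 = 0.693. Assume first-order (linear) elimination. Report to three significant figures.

Vd(total) = 66 kg × 7.6 L/kg = 501.6 L
CL = ln 2 · Vd / t½ = 0.693 × 501.6 / 38 = 9.148 L/h
D = CL × Css × τ / F = 9.148 × 10.4 × 6 / 0.58 = 984.2 mg

984 mg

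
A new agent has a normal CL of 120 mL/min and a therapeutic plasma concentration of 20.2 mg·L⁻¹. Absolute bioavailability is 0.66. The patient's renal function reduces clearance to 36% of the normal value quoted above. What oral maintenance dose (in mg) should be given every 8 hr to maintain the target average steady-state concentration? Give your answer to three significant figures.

CL = 120 mL/min = 120 × 0.06 = 7.200 L/h
Patient clearance = 0.36 × 7.200 = 2.592 L/h
D = CL × Css × τ / F = 2.592 × 20.2 × 8 / 0.66 = 634.6 mg

635 mg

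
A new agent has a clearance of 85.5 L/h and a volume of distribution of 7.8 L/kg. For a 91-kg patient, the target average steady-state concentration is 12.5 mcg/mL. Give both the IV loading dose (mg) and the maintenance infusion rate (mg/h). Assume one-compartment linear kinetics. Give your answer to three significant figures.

(a) 8870 mg; (b) 1070 mg/h

Vd = 7.8 L/kg × 91 kg = 709.8 L
Loading: fill Vd to C_target → 709.8 L × 12.5 mg/L = 8873 mg
Infusion rate = 85.50 L/h × 12.5 mg/L = 1069 mg/h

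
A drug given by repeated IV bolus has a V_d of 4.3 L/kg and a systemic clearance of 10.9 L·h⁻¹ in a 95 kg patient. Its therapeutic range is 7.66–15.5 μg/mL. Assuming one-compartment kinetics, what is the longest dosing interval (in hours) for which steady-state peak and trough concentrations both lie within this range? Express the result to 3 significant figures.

Total Vd = 4.3 × 95 = 408.5 L
k = CL / Vd = 10.90 / 408.5 = 0.02668 h⁻¹
Between IV bolus doses, concentration decays as C = C₀·e^(−kτ), so C_peak/C_trough = e^(kτ).
τ_max = ln(C_peak/C_trough) / k = ln(15.5/7.66) / 0.02668 = 0.7048 / 0.02668 = 26.42 h

26.4 h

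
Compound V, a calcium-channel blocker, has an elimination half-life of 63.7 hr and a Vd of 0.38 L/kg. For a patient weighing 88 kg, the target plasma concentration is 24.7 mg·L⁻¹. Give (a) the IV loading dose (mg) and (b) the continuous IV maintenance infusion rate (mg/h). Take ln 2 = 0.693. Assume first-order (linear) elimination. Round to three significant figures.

Vd(total) = 88 kg × 0.38 L/kg = 33.44 L
LD = Vd × C = 33.44 × 24.7 = 826.0 mg
CL = 0.693 × Vd / t½ = 0.693 × 33.44 / 63.7 = 0.3638 L/h
Infusion rate = CL × Css = 0.3638 × 24.7 = 8.986 mg/h

(a) 826 mg; (b) 8.99 mg/h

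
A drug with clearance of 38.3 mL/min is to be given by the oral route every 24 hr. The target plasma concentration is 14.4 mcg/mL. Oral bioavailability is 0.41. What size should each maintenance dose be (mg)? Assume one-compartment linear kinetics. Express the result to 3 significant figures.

Convert clearance: 38.3 mL/min × 60 min/h ÷ 1000 mL/L = 2.298 L/h
D = CL × Css × τ / F = 2.298 × 14.4 × 24 / 0.41 = 1937 mg

1940 mg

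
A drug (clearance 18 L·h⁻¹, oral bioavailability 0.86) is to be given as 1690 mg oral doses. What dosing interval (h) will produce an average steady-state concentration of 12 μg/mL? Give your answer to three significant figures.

F·D/τ = CL·Css → τ = F·D / (CL·Css).
τ = 0.86 × 1690 / (18 × 12) = 6.729 h

6.73 h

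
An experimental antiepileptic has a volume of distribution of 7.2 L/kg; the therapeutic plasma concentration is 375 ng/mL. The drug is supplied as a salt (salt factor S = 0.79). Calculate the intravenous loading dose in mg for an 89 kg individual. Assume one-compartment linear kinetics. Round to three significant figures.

304 mg

Vd(total) = 89 kg × 7.2 L/kg = 640.8 L
C = 375 ng/mL = 0.3750 mg/L
LD = Vd × C / S = 640.8 × 0.3750 / 0.79 = 304.2 mg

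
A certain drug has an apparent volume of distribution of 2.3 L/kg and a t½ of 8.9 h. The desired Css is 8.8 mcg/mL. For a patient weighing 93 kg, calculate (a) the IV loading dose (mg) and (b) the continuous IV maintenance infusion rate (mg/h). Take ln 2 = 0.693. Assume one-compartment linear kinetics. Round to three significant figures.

Vd = 2.3 L/kg × 93 kg = 213.9 L
LD = Vd × C = 213.9 × 8.8 = 1882 mg
CL = 0.693 × Vd / t½ = 0.693 × 213.9 / 8.9 = 16.66 L/h
Infusion rate = CL × Css = 16.66 × 8.8 = 146.6 mg/h

(a) 1880 mg; (b) 147 mg/h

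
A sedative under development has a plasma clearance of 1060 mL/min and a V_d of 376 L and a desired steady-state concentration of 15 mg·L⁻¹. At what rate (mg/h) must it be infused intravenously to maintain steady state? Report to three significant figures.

954 mg/h

CL = 1060 mL/min = 1060 × 0.06 = 63.60 L/h
Vd does not affect the maintenance rate; only clearance governs steady-state input.
Rate = CL × Css = 63.60 × 15 = 954.0 mg/h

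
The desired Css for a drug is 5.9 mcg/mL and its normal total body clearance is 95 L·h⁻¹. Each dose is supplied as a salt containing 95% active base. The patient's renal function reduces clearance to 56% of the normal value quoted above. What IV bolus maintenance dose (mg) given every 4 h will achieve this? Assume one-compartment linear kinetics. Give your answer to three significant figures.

Patient clearance = 0.56 × 95.00 = 53.20 L/h
At steady state, dose per interval replaces the amount cleared in that interval: S·D/τ = CL·Css.
D = CL × Css × τ / S = 53.20 × 5.9 × 4 / 0.95 = 1322 mg

1320 mg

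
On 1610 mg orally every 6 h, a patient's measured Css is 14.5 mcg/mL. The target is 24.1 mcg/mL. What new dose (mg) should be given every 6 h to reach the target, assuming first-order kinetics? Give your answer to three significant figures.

2680 mg

For first-order elimination, Css ∝ F·D/(CL·τ); F and CL are unchanged, so Css ∝ D/τ.
D₂ = D₁ × (Css,target / Css,current) = 1610 × 24.1/14.5 = 2676 mg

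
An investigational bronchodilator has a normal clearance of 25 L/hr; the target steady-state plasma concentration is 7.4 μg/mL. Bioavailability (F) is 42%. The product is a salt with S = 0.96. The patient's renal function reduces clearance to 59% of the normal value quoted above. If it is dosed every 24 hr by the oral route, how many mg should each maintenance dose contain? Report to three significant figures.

Patient clearance = 0.59 × 25.00 = 14.75 L/h
At steady state, dose per interval replaces the amount cleared in that interval: F·S·D/τ = CL·Css.
D = CL × Css × τ / F / S = 14.75 × 7.4 × 24 / 0.42 / 0.96 = 6497 mg

6500 mg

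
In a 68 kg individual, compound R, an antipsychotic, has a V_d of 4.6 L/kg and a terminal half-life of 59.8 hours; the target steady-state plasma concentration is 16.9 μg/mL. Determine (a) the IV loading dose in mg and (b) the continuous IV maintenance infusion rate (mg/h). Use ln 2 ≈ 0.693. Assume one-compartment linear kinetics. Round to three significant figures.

Vd(total) = 68 kg × 4.6 L/kg = 312.8 L
LD = Vd × C = 312.8 × 16.9 = 5286 mg
CL = 0.693 × Vd / t½ = 0.693 × 312.8 / 59.8 = 3.625 L/h
Infusion rate = CL × Css = 3.625 × 16.9 = 61.26 mg/h

(a) 5290 mg; (b) 61.3 mg/h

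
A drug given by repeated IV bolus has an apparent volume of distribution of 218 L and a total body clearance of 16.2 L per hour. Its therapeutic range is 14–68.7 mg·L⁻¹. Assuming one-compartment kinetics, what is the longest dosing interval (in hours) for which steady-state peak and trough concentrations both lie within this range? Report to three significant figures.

21.4 h

k = CL / Vd = 16.20 / 218.0 = 0.07431 h⁻¹
Between IV bolus doses, concentration decays as C = C₀·e^(−kτ), so C_peak/C_trough = e^(kτ).
τ_max = ln(C_peak/C_trough) / k = ln(68.7/14) / 0.07431 = 1.591 / 0.07431 = 21.41 h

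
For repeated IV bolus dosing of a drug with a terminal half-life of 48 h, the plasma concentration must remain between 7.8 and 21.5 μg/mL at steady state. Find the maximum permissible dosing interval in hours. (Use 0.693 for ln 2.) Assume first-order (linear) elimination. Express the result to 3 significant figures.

70.2 h

k = 0.693 / t½ = 0.693 / 48 = 0.01444 h⁻¹
Between IV bolus doses, concentration decays as C = C₀·e^(−kτ), so C_peak/C_trough = e^(kτ).
τ_max = ln(C_peak/C_trough) / k = ln(21.5/7.8) / 0.01444 = 1.014 / 0.01444 = 70.22 h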